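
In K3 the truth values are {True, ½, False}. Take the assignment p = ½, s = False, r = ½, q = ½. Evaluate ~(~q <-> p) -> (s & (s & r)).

~q = ~½ = ½
~q <-> p = ½ <-> ½ = ½
~(~q <-> p) = ~½ = ½
s & r = False & ½ = False
s & (s & r) = False & False = False
~(~q <-> p) -> (s & (s & r)) = ½ -> False = ½  [~½ | False]

½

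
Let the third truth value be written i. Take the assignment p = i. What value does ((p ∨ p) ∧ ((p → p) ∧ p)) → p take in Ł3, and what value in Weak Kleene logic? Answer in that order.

True; i

In Ł3: p ∨ p = i ∨ i = i
p → p = i → i = True
(p → p) ∧ p = True ∧ i = i
(p ∨ p) ∧ ((p → p) ∧ p) = i ∧ i = i
((p ∨ p) ∧ ((p → p) ∧ p)) → p = i → i = True
In Weak Kleene logic: p ∨ p = i ∨ i = i
p → p = i → i = i  [any arg is the third value ⇒ result is the third value]
(p → p) ∧ p = i ∧ i = i
(p ∨ p) ∧ ((p → p) ∧ p) = i ∧ i = i
((p ∨ p) ∧ ((p → p) ∧ p)) → p = i → i = i
They differ because Ł3 and Weak Kleene logic treat i differently under the binary connectives.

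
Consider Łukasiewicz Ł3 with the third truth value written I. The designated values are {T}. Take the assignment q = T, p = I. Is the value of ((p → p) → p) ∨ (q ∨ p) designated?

Yes

p → p = I → I = T  [min(1, 1−½+½)]
(p → p) → p = T → I = I
q ∨ p = T ∨ I = T
((p → p) → p) ∨ (q ∨ p) = I ∨ T = T
T ∈ {T}.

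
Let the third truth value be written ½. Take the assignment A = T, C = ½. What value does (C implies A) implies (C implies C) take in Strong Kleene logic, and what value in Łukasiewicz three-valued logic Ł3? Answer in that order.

½; T

In Strong Kleene logic: C implies A = ½ implies T = T  [not ½ or T]
C implies C = ½ implies ½ = ½
(C implies A) implies (C implies C) = T implies ½ = ½
In Łukasiewicz three-valued logic Ł3: C implies A = ½ implies T = T  [min(1, 1−½+1)]
C implies C = ½ implies ½ = T
(C implies A) implies (C implies C) = T implies T = T
They differ because Strong Kleene logic and Łukasiewicz three-valued logic Ł3 treat ½ differently under implication.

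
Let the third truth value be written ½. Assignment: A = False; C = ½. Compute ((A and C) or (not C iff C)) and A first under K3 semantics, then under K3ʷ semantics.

False; ½

In K3: A and C = False and ½ = False
not C = not ½ = ½
not C iff C = ½ iff ½ = ½
(A and C) or (not C iff C) = False or ½ = ½
((A and C) or (not C iff C)) and A = ½ and False = False
In K3ʷ: A and C = False and ½ = ½
not C = not ½ = ½
not C iff C = ½ iff ½ = ½
(A and C) or (not C iff C) = ½ or ½ = ½
((A and C) or (not C iff C)) and A = ½ and False = ½
They differ because K3 and K3ʷ treat ½ differently under the binary connectives.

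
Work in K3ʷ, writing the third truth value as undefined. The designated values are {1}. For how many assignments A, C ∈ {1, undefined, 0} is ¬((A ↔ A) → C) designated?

2

Designated under: (A=1, C=0); (A=0, C=0).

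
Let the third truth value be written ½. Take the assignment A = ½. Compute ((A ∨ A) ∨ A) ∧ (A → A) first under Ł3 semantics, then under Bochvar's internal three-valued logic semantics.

In Ł3: A ∨ A = ½ ∨ ½ = ½
(A ∨ A) ∨ A = ½ ∨ ½ = ½
A → A = ½ → ½ = True  [min(1, 1−½+½)]
((A ∨ A) ∨ A) ∧ (A → A) = ½ ∧ True = ½
In Bochvar's internal three-valued logic: A ∨ A = ½ ∨ ½ = ½
(A ∨ A) ∨ A = ½ ∨ ½ = ½
A → A = ½ → ½ = ½  [any arg is the third value ⇒ result is the third value]
((A ∨ A) ∨ A) ∧ (A → A) = ½ ∧ ½ = ½

½; ½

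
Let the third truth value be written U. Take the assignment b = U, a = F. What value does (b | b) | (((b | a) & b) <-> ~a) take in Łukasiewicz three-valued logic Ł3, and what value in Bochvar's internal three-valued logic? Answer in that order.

U; U

In Łukasiewicz three-valued logic Ł3: b | b = U | U = U
b | a = U | F = U
(b | a) & b = U & U = U
~a = ~F = T
((b | a) & b) <-> ~a = U <-> T = U  [1 − |½−1|]
(b | b) | (((b | a) & b) <-> ~a) = U | U = U
In Bochvar's internal three-valued logic: b | b = U | U = U
b | a = U | F = U
(b | a) & b = U & U = U
~a = ~F = T
((b | a) & b) <-> ~a = U <-> T = U
(b | b) | (((b | a) & b) <-> ~a) = U | U = U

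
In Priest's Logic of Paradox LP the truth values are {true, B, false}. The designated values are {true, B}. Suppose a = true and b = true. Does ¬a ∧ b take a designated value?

¬a = ¬true = false
¬a ∧ b = false ∧ true = false
false ∉ {true, B}.

No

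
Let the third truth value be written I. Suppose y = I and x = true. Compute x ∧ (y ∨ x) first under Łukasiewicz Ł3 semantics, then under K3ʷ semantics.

In Łukasiewicz Ł3: y ∨ x = I ∨ true = true
x ∧ (y ∨ x) = true ∧ true = true
In K3ʷ: y ∨ x = I ∨ true = I
x ∧ (y ∨ x) = true ∧ I = I
They differ because Łukasiewicz Ł3 and K3ʷ treat I differently under the binary connectives.

true; I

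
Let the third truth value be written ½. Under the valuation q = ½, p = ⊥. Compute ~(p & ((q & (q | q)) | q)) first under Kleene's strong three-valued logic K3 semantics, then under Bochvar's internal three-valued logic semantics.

In Kleene's strong three-valued logic K3: q | q = ½ | ½ = ½
q & (q | q) = ½ & ½ = ½
(q & (q | q)) | q = ½ | ½ = ½
p & ((q & (q | q)) | q) = ⊥ & ½ = ⊥
~(p & ((q & (q | q)) | q)) = ~⊥ = ⊤
In Bochvar's internal three-valued logic: q | q = ½ | ½ = ½
q & (q | q) = ½ & ½ = ½
(q & (q | q)) | q = ½ | ½ = ½
p & ((q & (q | q)) | q) = ⊥ & ½ = ½
~(p & ((q & (q | q)) | q)) = ~½ = ½
They differ because Kleene's strong three-valued logic K3 and Bochvar's internal three-valued logic treat ½ differently under the binary connectives.

⊤; ½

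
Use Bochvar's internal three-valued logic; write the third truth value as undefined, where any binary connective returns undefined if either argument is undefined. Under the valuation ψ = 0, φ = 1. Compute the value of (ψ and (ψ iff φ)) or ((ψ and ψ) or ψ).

ψ iff φ = 0 iff 1 = 0
ψ and (ψ iff φ) = 0 and 0 = 0
ψ and ψ = 0 and 0 = 0
(ψ and ψ) or ψ = 0 or 0 = 0
(ψ and (ψ iff φ)) or ((ψ and ψ) or ψ) = 0 or 0 = 0

0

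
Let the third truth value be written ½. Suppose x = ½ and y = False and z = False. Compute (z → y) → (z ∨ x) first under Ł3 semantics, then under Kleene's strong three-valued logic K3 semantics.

½; ½

In Ł3: z → y = False → False = True
z ∨ x = False ∨ ½ = ½
(z → y) → (z ∨ x) = True → ½ = ½  [min(1, 1−1+½)]
In Kleene's strong three-valued logic K3: z → y = False → False = True
z ∨ x = False ∨ ½ = ½
(z → y) → (z ∨ x) = True → ½ = ½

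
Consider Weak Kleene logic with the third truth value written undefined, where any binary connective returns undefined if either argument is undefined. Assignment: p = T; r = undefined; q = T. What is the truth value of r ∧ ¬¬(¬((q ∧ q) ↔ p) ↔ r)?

q ∧ q = T ∧ T = T
(q ∧ q) ↔ p = T ↔ T = T
¬((q ∧ q) ↔ p) = ¬T = F
¬((q ∧ q) ↔ p) ↔ r = F ↔ undefined = undefined
¬(¬((q ∧ q) ↔ p) ↔ r) = ¬undefined = undefined
¬¬(¬((q ∧ q) ↔ p) ↔ r) = ¬undefined = undefined
r ∧ ¬¬(¬((q ∧ q) ↔ p) ↔ r) = undefined ∧ undefined = undefined

undefined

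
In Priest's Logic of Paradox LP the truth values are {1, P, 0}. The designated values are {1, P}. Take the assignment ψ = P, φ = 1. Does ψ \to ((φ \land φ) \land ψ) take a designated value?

Yes

φ \land φ = 1 \land 1 = 1
(φ \land φ) \land ψ = 1 \land P = P
ψ \to ((φ \land φ) \land ψ) = P \to P = P  [\lnot P \lor P]
P ∈ {1, P}.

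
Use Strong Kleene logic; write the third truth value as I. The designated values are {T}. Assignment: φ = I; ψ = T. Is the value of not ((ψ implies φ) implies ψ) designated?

No

ψ implies φ = T implies I = I
(ψ implies φ) implies ψ = I implies T = T
not ((ψ implies φ) implies ψ) = not T = F
F ∉ {T}.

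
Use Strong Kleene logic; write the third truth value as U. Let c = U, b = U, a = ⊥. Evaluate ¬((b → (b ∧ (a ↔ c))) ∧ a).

a ↔ c = ⊥ ↔ U = U
b ∧ (a ↔ c) = U ∧ U = U
b → (b ∧ (a ↔ c)) = U → U = U
(b → (b ∧ (a ↔ c))) ∧ a = U ∧ ⊥ = ⊥
¬((b → (b ∧ (a ↔ c))) ∧ a) = ¬⊥ = ⊤

⊤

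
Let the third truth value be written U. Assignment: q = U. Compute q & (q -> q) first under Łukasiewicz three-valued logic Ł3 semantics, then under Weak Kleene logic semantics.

U; U

In Łukasiewicz three-valued logic Ł3: q -> q = U -> U = T
q & (q -> q) = U & T = U
In Weak Kleene logic: q -> q = U -> U = U
q & (q -> q) = U & U = U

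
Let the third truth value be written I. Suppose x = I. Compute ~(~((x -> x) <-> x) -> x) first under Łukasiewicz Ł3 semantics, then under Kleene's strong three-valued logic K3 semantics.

⊥; I

In Łukasiewicz Ł3: x -> x = I -> I = ⊤
(x -> x) <-> x = ⊤ <-> I = I
~((x -> x) <-> x) = ~I = I
~((x -> x) <-> x) -> x = I -> I = ⊤
~(~((x -> x) <-> x) -> x) = ~⊤ = ⊥
In Kleene's strong three-valued logic K3: x -> x = I -> I = I  [~I | I]
(x -> x) <-> x = I <-> I = I
~((x -> x) <-> x) = ~I = I
~((x -> x) <-> x) -> x = I -> I = I
~(~((x -> x) <-> x) -> x) = ~I = I
They differ because Łukasiewicz Ł3 and Kleene's strong three-valued logic K3 treat I differently under implication.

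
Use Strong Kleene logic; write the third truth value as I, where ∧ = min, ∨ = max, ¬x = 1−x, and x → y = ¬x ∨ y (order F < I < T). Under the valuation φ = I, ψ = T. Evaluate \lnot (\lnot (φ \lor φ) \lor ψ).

φ \lor φ = I \lor I = I
\lnot (φ \lor φ) = \lnot I = I
\lnot (φ \lor φ) \lor ψ = I \lor T = T
\lnot (\lnot (φ \lor φ) \lor ψ) = \lnot T = F

F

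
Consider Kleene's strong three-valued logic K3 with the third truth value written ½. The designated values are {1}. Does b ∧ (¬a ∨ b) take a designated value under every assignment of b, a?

No

Countermodel: b=½, a=1 gives ½, which is not designated.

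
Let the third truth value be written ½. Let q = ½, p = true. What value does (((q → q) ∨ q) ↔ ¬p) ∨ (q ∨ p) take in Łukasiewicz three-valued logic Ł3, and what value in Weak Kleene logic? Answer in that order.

true; ½

In Łukasiewicz three-valued logic Ł3: q → q = ½ → ½ = true
(q → q) ∨ q = true ∨ ½ = true
¬p = ¬true = false
((q → q) ∨ q) ↔ ¬p = true ↔ false = false
q ∨ p = ½ ∨ true = true
(((q → q) ∨ q) ↔ ¬p) ∨ (q ∨ p) = false ∨ true = true
In Weak Kleene logic: q → q = ½ → ½ = ½
(q → q) ∨ q = ½ ∨ ½ = ½
¬p = ¬true = false
((q → q) ∨ q) ↔ ¬p = ½ ↔ false = ½
q ∨ p = ½ ∨ true = ½
(((q → q) ∨ q) ↔ ¬p) ∨ (q ∨ p) = ½ ∨ ½ = ½
They differ because Łukasiewicz three-valued logic Ł3 and Weak Kleene logic treat ½ differently under the binary connectives.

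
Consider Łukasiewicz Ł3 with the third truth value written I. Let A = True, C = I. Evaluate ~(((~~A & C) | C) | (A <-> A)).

False

~A = ~True = False
~~A = ~False = True
~~A & C = True & I = I
(~~A & C) | C = I | I = I
A <-> A = True <-> True = True
((~~A & C) | C) | (A <-> A) = I | True = True
~(((~~A & C) | C) | (A <-> A)) = ~True = False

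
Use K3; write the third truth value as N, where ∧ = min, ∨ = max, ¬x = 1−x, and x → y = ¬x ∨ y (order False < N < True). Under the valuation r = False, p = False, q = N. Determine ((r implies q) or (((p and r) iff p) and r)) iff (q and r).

False

r implies q = False implies N = True  [not False or N]
p and r = False and False = False
(p and r) iff p = False iff False = True
((p and r) iff p) and r = True and False = False
(r implies q) or (((p and r) iff p) and r) = True or False = True
q and r = N and False = False
((r implies q) or (((p and r) iff p) and r)) iff (q and r) = True iff False = False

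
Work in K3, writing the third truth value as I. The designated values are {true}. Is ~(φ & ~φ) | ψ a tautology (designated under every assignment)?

No

Countermodel: φ=I, ψ=I gives I, which is not designated.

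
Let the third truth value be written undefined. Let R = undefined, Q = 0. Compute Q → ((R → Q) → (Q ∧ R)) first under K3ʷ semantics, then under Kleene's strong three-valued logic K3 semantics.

In K3ʷ: R → Q = undefined → 0 = undefined  [any arg is the third value ⇒ result is the third value]
Q ∧ R = 0 ∧ undefined = undefined
(R → Q) → (Q ∧ R) = undefined → undefined = undefined
Q → ((R → Q) → (Q ∧ R)) = 0 → undefined = undefined
In Kleene's strong three-valued logic K3: R → Q = undefined → 0 = undefined  [¬undefined ∨ 0]
Q ∧ R = 0 ∧ undefined = 0
(R → Q) → (Q ∧ R) = undefined → 0 = undefined
Q → ((R → Q) → (Q ∧ R)) = 0 → undefined = 1
They differ because K3ʷ and Kleene's strong three-valued logic K3 treat undefined differently under the binary connectives.

undefined; 1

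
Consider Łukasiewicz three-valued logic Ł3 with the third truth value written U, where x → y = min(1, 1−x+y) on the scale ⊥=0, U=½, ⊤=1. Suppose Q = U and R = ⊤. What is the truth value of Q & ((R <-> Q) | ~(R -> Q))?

U

R <-> Q = ⊤ <-> U = U
R -> Q = ⊤ -> U = U
~(R -> Q) = ~U = U
(R <-> Q) | ~(R -> Q) = U | U = U
Q & ((R <-> Q) | ~(R -> Q)) = U & U = U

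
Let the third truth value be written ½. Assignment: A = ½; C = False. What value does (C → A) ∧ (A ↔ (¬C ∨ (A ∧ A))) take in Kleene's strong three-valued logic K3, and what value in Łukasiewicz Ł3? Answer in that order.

In Kleene's strong three-valued logic K3: C → A = False → ½ = True  [¬False ∨ ½]
¬C = ¬False = True
A ∧ A = ½ ∧ ½ = ½
¬C ∨ (A ∧ A) = True ∨ ½ = True
A ↔ (¬C ∨ (A ∧ A)) = ½ ↔ True = ½
(C → A) ∧ (A ↔ (¬C ∨ (A ∧ A))) = True ∧ ½ = ½
In Łukasiewicz Ł3: C → A = False → ½ = True
¬C = ¬False = True
A ∧ A = ½ ∧ ½ = ½
¬C ∨ (A ∧ A) = True ∨ ½ = True
A ↔ (¬C ∨ (A ∧ A)) = ½ ↔ True = ½
(C → A) ∧ (A ↔ (¬C ∨ (A ∧ A))) = True ∧ ½ = ½

½; ½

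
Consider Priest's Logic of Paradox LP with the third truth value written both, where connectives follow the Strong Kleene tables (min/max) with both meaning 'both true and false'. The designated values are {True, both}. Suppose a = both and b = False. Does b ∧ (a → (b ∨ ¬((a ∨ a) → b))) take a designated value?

a ∨ a = both ∨ both = both
(a ∨ a) → b = both → False = both
¬((a ∨ a) → b) = ¬both = both
b ∨ ¬((a ∨ a) → b) = False ∨ both = both
a → (b ∨ ¬((a ∨ a) → b)) = both → both = both
b ∧ (a → (b ∨ ¬((a ∨ a) → b))) = False ∧ both = False
False ∉ {True, both}.

No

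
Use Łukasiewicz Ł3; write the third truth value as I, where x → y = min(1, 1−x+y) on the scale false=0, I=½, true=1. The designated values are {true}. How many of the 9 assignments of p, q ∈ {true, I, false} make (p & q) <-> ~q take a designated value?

Designated under: (p=true, q=I); (p=I, q=I); (p=false, q=true).

3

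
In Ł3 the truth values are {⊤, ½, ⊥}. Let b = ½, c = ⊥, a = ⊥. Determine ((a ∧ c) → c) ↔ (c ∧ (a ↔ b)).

⊥

a ∧ c = ⊥ ∧ ⊥ = ⊥
(a ∧ c) → c = ⊥ → ⊥ = ⊤
a ↔ b = ⊥ ↔ ½ = ½  [1 − |0−½|]
c ∧ (a ↔ b) = ⊥ ∧ ½ = ⊥
((a ∧ c) → c) ↔ (c ∧ (a ↔ b)) = ⊤ ↔ ⊥ = ⊥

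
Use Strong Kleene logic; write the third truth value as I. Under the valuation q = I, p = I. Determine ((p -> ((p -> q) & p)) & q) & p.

I

p -> q = I -> I = I  [~I | I]
(p -> q) & p = I & I = I
p -> ((p -> q) & p) = I -> I = I
(p -> ((p -> q) & p)) & q = I & I = I
((p -> ((p -> q) & p)) & q) & p = I & I = I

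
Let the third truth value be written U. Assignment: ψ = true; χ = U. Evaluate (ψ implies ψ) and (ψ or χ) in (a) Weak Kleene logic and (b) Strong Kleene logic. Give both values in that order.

In Weak Kleene logic: ψ implies ψ = true implies true = true
ψ or χ = true or U = U
(ψ implies ψ) and (ψ or χ) = true and U = U
In Strong Kleene logic: ψ implies ψ = true implies true = true
ψ or χ = true or U = true
(ψ implies ψ) and (ψ or χ) = true and true = true
They differ because Weak Kleene logic and Strong Kleene logic treat U differently under the binary connectives.

U; true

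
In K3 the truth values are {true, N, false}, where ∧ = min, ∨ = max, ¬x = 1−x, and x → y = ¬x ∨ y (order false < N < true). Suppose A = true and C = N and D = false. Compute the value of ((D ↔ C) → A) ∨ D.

true

D ↔ C = false ↔ N = N
(D ↔ C) → A = N → true = true
((D ↔ C) → A) ∨ D = true ∨ false = true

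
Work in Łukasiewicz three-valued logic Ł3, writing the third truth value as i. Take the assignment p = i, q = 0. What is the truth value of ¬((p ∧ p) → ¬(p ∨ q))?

p ∧ p = i ∧ i = i
p ∨ q = i ∨ 0 = i
¬(p ∨ q) = ¬i = i
(p ∧ p) → ¬(p ∨ q) = i → i = 1  [min(1, 1−½+½)]
¬((p ∧ p) → ¬(p ∨ q)) = ¬1 = 0

0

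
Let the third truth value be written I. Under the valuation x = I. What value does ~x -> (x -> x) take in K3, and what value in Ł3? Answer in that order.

In K3: ~x = ~I = I
x -> x = I -> I = I  [~I | I]
~x -> (x -> x) = I -> I = I
In Ł3: ~x = ~I = I
x -> x = I -> I = True  [min(1, 1−½+½)]
~x -> (x -> x) = I -> True = True
They differ because K3 and Ł3 treat I differently under implication.

I; True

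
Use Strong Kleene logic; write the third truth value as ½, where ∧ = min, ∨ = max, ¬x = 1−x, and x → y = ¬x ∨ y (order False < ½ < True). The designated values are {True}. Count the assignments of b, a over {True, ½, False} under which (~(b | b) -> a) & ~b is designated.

1

Designated under: (b=False, a=True).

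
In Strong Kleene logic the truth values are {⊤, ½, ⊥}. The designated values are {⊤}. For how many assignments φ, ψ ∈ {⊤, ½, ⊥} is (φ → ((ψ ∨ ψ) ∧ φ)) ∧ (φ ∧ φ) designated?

Designated under: (φ=⊤, ψ=⊤).

1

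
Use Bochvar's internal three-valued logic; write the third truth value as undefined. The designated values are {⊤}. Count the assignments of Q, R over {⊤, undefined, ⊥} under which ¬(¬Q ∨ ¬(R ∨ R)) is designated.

Designated under: (Q=⊤, R=⊤).

1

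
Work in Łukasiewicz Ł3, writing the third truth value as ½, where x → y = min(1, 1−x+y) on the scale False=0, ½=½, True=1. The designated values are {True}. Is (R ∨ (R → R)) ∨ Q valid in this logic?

Every assignment of R, Q over {True, ½, False} gives a value in {True}.
In particular, with R=½, Q=½: (R ∨ (R → R)) ∨ Q = True.

Yes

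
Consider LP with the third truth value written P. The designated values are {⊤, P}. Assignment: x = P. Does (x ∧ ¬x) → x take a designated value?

Yes

¬x = ¬P = P
x ∧ ¬x = P ∧ P = P
(x ∧ ¬x) → x = P → P = P  [¬P ∨ P]
P ∈ {⊤, P}.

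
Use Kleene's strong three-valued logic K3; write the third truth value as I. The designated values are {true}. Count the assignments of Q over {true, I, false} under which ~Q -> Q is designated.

Q=true: true ✓
Q=I: I ·
Q=false: false ·

1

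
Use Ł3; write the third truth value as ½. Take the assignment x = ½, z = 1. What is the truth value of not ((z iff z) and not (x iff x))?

1

z iff z = 1 iff 1 = 1
x iff x = ½ iff ½ = 1  [1 − |½−½|]
not (x iff x) = not 1 = 0
(z iff z) and not (x iff x) = 1 and 0 = 0
not ((z iff z) and not (x iff x)) = not 0 = 1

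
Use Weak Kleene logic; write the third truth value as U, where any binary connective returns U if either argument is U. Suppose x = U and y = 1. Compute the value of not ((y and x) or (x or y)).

U

y and x = 1 and U = U
x or y = U or 1 = U
(y and x) or (x or y) = U or U = U
not ((y and x) or (x or y)) = not U = U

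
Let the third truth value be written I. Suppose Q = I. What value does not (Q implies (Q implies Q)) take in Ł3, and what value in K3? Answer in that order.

false; I

In Ł3: Q implies Q = I implies I = true  [min(1, 1−½+½)]
Q implies (Q implies Q) = I implies true = true
not (Q implies (Q implies Q)) = not true = false
In K3: Q implies Q = I implies I = I  [not I or I]
Q implies (Q implies Q) = I implies I = I
not (Q implies (Q implies Q)) = not I = I
They differ because Ł3 and K3 treat I differently under implication.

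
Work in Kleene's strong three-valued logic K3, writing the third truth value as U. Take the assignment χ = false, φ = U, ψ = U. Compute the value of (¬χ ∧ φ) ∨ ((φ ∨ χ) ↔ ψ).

¬χ = ¬false = true
¬χ ∧ φ = true ∧ U = U
φ ∨ χ = U ∨ false = U
(φ ∨ χ) ↔ ψ = U ↔ U = U
(¬χ ∧ φ) ∨ ((φ ∨ χ) ↔ ψ) = U ∨ U = U

U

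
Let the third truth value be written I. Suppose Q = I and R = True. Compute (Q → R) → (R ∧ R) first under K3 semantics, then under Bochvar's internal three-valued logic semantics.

True; I

In K3: Q → R = I → True = True  [¬I ∨ True]
R ∧ R = True ∧ True = True
(Q → R) → (R ∧ R) = True → True = True
In Bochvar's internal three-valued logic: Q → R = I → True = I  [any arg is the third value ⇒ result is the third value]
R ∧ R = True ∧ True = True
(Q → R) → (R ∧ R) = I → True = I
They differ because K3 and Bochvar's internal three-valued logic treat I differently under the binary connectives.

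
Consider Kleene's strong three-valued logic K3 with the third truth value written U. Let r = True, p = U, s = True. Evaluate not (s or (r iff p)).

r iff p = True iff U = U
s or (r iff p) = True or U = True
not (s or (r iff p)) = not True = False

False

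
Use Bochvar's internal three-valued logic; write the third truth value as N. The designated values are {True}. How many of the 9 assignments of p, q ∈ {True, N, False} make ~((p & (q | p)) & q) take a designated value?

3

Designated under: (p=True, q=False); (p=False, q=True); (p=False, q=False).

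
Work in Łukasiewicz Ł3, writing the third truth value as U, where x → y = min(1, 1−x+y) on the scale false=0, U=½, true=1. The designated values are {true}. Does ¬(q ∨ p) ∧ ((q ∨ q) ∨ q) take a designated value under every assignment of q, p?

Countermodel: q=true, p=true gives false, which is not designated.

No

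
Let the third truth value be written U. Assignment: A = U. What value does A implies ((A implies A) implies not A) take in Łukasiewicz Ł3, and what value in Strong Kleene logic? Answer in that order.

In Łukasiewicz Ł3: A implies A = U implies U = True  [min(1, 1−½+½)]
not A = not U = U
(A implies A) implies not A = True implies U = U
A implies ((A implies A) implies not A) = U implies U = True
In Strong Kleene logic: A implies A = U implies U = U  [not U or U]
not A = not U = U
(A implies A) implies not A = U implies U = U
A implies ((A implies A) implies not A) = U implies U = U
They differ because Łukasiewicz Ł3 and Strong Kleene logic treat U differently under implication.

True; U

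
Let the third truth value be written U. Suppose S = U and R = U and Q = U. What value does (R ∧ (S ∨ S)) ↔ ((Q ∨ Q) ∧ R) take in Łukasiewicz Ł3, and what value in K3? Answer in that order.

In Łukasiewicz Ł3: S ∨ S = U ∨ U = U
R ∧ (S ∨ S) = U ∧ U = U
Q ∨ Q = U ∨ U = U
(Q ∨ Q) ∧ R = U ∧ U = U
(R ∧ (S ∨ S)) ↔ ((Q ∨ Q) ∧ R) = U ↔ U = True
In K3: S ∨ S = U ∨ U = U
R ∧ (S ∨ S) = U ∧ U = U
Q ∨ Q = U ∨ U = U
(Q ∨ Q) ∧ R = U ∧ U = U
(R ∧ (S ∨ S)) ↔ ((Q ∨ Q) ∧ R) = U ↔ U = U
They differ because Łukasiewicz Ł3 and K3 treat U differently under implication.

True; U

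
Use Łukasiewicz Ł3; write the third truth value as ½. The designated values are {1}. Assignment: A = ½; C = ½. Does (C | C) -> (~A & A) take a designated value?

C | C = ½ | ½ = ½
~A = ~½ = ½
~A & A = ½ & ½ = ½
(C | C) -> (~A & A) = ½ -> ½ = 1  [min(1, 1−½+½)]
1 ∈ {1}.

Yes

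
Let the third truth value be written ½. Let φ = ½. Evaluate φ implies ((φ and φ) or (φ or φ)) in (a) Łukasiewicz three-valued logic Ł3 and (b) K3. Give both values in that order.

In Łukasiewicz three-valued logic Ł3: φ and φ = ½ and ½ = ½
φ or φ = ½ or ½ = ½
(φ and φ) or (φ or φ) = ½ or ½ = ½
φ implies ((φ and φ) or (φ or φ)) = ½ implies ½ = true  [min(1, 1−½+½)]
In K3: φ and φ = ½ and ½ = ½
φ or φ = ½ or ½ = ½
(φ and φ) or (φ or φ) = ½ or ½ = ½
φ implies ((φ and φ) or (φ or φ)) = ½ implies ½ = ½  [not ½ or ½]
They differ because Łukasiewicz three-valued logic Ł3 and K3 treat ½ differently under implication.

true; ½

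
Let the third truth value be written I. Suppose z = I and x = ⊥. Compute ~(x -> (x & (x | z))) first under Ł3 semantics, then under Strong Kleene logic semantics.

In Ł3: x | z = ⊥ | I = I
x & (x | z) = ⊥ & I = ⊥
x -> (x & (x | z)) = ⊥ -> ⊥ = ⊤
~(x -> (x & (x | z))) = ~⊤ = ⊥
In Strong Kleene logic: x | z = ⊥ | I = I
x & (x | z) = ⊥ & I = ⊥
x -> (x & (x | z)) = ⊥ -> ⊥ = ⊤
~(x -> (x & (x | z))) = ~⊤ = ⊥

⊥; ⊥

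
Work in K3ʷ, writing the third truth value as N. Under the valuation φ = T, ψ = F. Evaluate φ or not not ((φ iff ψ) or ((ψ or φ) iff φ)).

T

φ iff ψ = T iff F = F
ψ or φ = F or T = T
(ψ or φ) iff φ = T iff T = T
(φ iff ψ) or ((ψ or φ) iff φ) = F or T = T
not ((φ iff ψ) or ((ψ or φ) iff φ)) = not T = F
not not ((φ iff ψ) or ((ψ or φ) iff φ)) = not F = T
φ or not not ((φ iff ψ) or ((ψ or φ) iff φ)) = T or T = T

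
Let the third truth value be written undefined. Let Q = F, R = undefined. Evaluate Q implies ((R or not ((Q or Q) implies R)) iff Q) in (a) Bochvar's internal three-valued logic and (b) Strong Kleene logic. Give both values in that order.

In Bochvar's internal three-valued logic: Q or Q = F or F = F
(Q or Q) implies R = F implies undefined = undefined
not ((Q or Q) implies R) = not undefined = undefined
R or not ((Q or Q) implies R) = undefined or undefined = undefined
(R or not ((Q or Q) implies R)) iff Q = undefined iff F = undefined
Q implies ((R or not ((Q or Q) implies R)) iff Q) = F implies undefined = undefined
In Strong Kleene logic: Q or Q = F or F = F
(Q or Q) implies R = F implies undefined = T
not ((Q or Q) implies R) = not T = F
R or not ((Q or Q) implies R) = undefined or F = undefined
(R or not ((Q or Q) implies R)) iff Q = undefined iff F = undefined
Q implies ((R or not ((Q or Q) implies R)) iff Q) = F implies undefined = T
They differ because Bochvar's internal three-valued logic and Strong Kleene logic treat undefined differently under the binary connectives.

undefined; T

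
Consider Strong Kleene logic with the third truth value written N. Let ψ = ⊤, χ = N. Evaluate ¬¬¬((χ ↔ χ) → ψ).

⊥

χ ↔ χ = N ↔ N = N
(χ ↔ χ) → ψ = N → ⊤ = ⊤  [¬N ∨ ⊤]
¬((χ ↔ χ) → ψ) = ¬⊤ = ⊥
¬¬((χ ↔ χ) → ψ) = ¬⊥ = ⊤
¬¬¬((χ ↔ χ) → ψ) = ¬⊤ = ⊥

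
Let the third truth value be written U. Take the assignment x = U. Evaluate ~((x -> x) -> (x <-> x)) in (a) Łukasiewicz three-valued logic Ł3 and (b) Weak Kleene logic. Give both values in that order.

In Łukasiewicz three-valued logic Ł3: x -> x = U -> U = true  [min(1, 1−½+½)]
x <-> x = U <-> U = true
(x -> x) -> (x <-> x) = true -> true = true
~((x -> x) -> (x <-> x)) = ~true = false
In Weak Kleene logic: x -> x = U -> U = U
x <-> x = U <-> U = U
(x -> x) -> (x <-> x) = U -> U = U
~((x -> x) -> (x <-> x)) = ~U = U
They differ because Łukasiewicz three-valued logic Ł3 and Weak Kleene logic treat U differently under the binary connectives.

false; U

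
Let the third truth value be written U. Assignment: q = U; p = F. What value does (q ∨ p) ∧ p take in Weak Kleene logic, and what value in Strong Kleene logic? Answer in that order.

U; F

In Weak Kleene logic: q ∨ p = U ∨ F = U
(q ∨ p) ∧ p = U ∧ F = U
In Strong Kleene logic: q ∨ p = U ∨ F = U
(q ∨ p) ∧ p = U ∧ F = F
They differ because Weak Kleene logic and Strong Kleene logic treat U differently under the binary connectives.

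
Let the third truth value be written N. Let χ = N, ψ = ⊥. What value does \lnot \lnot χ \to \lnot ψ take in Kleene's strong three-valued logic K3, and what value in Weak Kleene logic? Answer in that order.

In Kleene's strong three-valued logic K3: \lnot χ = \lnot N = N
\lnot \lnot χ = \lnot N = N
\lnot ψ = \lnot ⊥ = ⊤
\lnot \lnot χ \to \lnot ψ = N \to ⊤ = ⊤  [\lnot N \lor ⊤]
In Weak Kleene logic: \lnot χ = \lnot N = N
\lnot \lnot χ = \lnot N = N
\lnot ψ = \lnot ⊥ = ⊤
\lnot \lnot χ \to \lnot ψ = N \to ⊤ = N  [any arg is the third value ⇒ result is the third value]
They differ because Kleene's strong three-valued logic K3 and Weak Kleene logic treat N differently under the binary connectives.

⊤; N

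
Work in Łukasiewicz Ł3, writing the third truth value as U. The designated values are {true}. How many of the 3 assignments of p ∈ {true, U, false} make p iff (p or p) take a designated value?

p=true: true ✓
p=U: true ✓
p=false: true ✓

3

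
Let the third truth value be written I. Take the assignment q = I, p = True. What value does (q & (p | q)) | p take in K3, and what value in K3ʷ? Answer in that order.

True; I

In K3: p | q = True | I = True
q & (p | q) = I & True = I
(q & (p | q)) | p = I | True = True
In K3ʷ: p | q = True | I = I
q & (p | q) = I & I = I
(q & (p | q)) | p = I | True = I
They differ because K3 and K3ʷ treat I differently under the binary connectives.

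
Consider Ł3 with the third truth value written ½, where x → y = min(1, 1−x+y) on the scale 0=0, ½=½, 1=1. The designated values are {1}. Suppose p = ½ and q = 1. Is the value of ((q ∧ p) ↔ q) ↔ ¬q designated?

No

q ∧ p = 1 ∧ ½ = ½
(q ∧ p) ↔ q = ½ ↔ 1 = ½  [1 − |½−1|]
¬q = ¬1 = 0
((q ∧ p) ↔ q) ↔ ¬q = ½ ↔ 0 = ½
½ ∉ {1}.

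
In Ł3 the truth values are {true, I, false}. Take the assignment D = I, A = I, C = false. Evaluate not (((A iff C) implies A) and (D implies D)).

false

A iff C = I iff false = I  [1 − |½−0|]
(A iff C) implies A = I implies I = true
D implies D = I implies I = true
((A iff C) implies A) and (D implies D) = true and true = true
not (((A iff C) implies A) and (D implies D)) = not true = false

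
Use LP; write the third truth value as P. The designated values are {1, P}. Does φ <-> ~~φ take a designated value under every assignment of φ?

Every assignment of φ over {1, P, 0} gives a value in {1, P}.
In particular, with φ=P: φ <-> ~~φ = P.

Yes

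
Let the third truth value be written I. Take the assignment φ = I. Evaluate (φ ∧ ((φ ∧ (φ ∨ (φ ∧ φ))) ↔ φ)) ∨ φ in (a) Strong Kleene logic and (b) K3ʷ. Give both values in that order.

I; I

In Strong Kleene logic: φ ∧ φ = I ∧ I = I
φ ∨ (φ ∧ φ) = I ∨ I = I
φ ∧ (φ ∨ (φ ∧ φ)) = I ∧ I = I
(φ ∧ (φ ∨ (φ ∧ φ))) ↔ φ = I ↔ I = I
φ ∧ ((φ ∧ (φ ∨ (φ ∧ φ))) ↔ φ) = I ∧ I = I
(φ ∧ ((φ ∧ (φ ∨ (φ ∧ φ))) ↔ φ)) ∨ φ = I ∨ I = I
In K3ʷ: φ ∧ φ = I ∧ I = I
φ ∨ (φ ∧ φ) = I ∨ I = I
φ ∧ (φ ∨ (φ ∧ φ)) = I ∧ I = I
(φ ∧ (φ ∨ (φ ∧ φ))) ↔ φ = I ↔ I = I
φ ∧ ((φ ∧ (φ ∨ (φ ∧ φ))) ↔ φ) = I ∧ I = I
(φ ∧ ((φ ∧ (φ ∨ (φ ∧ φ))) ↔ φ)) ∨ φ = I ∨ I = I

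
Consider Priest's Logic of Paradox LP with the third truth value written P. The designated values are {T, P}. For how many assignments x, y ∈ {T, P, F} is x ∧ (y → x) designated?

6

Of the 9 assignments, 6 give a value in {T, P}.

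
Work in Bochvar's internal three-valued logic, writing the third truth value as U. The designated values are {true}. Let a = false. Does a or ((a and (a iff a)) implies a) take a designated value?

Yes

a iff a = false iff false = true
a and (a iff a) = false and true = false
(a and (a iff a)) implies a = false implies false = true
a or ((a and (a iff a)) implies a) = false or true = true
true ∈ {true}.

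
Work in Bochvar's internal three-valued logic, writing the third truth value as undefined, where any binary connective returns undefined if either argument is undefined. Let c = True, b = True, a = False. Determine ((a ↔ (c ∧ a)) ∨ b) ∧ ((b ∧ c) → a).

c ∧ a = True ∧ False = False
a ↔ (c ∧ a) = False ↔ False = True
(a ↔ (c ∧ a)) ∨ b = True ∨ True = True
b ∧ c = True ∧ True = True
(b ∧ c) → a = True → False = False
((a ↔ (c ∧ a)) ∨ b) ∧ ((b ∧ c) → a) = True ∧ False = False

False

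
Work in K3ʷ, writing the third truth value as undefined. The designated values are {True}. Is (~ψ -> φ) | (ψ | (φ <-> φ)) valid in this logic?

Countermodel: ψ=True, φ=undefined gives undefined, which is not designated.

No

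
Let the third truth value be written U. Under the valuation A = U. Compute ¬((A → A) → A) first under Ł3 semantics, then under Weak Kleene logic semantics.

U; U

In Ł3: A → A = U → U = 1
(A → A) → A = 1 → U = U
¬((A → A) → A) = ¬U = U
In Weak Kleene logic: A → A = U → U = U
(A → A) → A = U → U = U
¬((A → A) → A) = ¬U = U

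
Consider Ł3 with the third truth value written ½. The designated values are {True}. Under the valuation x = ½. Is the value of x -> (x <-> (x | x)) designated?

Yes

x | x = ½ | ½ = ½
x <-> (x | x) = ½ <-> ½ = True  [1 − |½−½|]
x -> (x <-> (x | x)) = ½ -> True = True
True ∈ {True}.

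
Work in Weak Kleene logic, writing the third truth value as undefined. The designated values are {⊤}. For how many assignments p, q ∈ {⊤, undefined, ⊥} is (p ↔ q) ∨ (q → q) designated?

4

Designated under: (p=⊤, q=⊤); (p=⊤, q=⊥); (p=⊥, q=⊤); (p=⊥, q=⊥).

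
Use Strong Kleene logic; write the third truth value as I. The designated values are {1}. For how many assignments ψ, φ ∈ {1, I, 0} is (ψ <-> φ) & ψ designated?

1

Designated under: (ψ=1, φ=1).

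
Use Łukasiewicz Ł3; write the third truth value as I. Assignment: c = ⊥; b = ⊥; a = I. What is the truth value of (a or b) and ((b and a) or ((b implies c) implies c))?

a or b = I or ⊥ = I
b and a = ⊥ and I = ⊥
b implies c = ⊥ implies ⊥ = ⊤
(b implies c) implies c = ⊤ implies ⊥ = ⊥
(b and a) or ((b implies c) implies c) = ⊥ or ⊥ = ⊥
(a or b) and ((b and a) or ((b implies c) implies c)) = I and ⊥ = ⊥

⊥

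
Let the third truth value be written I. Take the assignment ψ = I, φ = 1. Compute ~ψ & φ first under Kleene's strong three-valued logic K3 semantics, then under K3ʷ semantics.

I; I

In Kleene's strong three-valued logic K3: ~ψ = ~I = I
~ψ & φ = I & 1 = I
In K3ʷ: ~ψ = ~I = I
~ψ & φ = I & 1 = I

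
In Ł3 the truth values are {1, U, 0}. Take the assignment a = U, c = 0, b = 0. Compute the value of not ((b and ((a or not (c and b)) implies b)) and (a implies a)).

1

c and b = 0 and 0 = 0
not (c and b) = not 0 = 1
a or not (c and b) = U or 1 = 1
(a or not (c and b)) implies b = 1 implies 0 = 0
b and ((a or not (c and b)) implies b) = 0 and 0 = 0
a implies a = U implies U = 1
(b and ((a or not (c and b)) implies b)) and (a implies a) = 0 and 1 = 0
not ((b and ((a or not (c and b)) implies b)) and (a implies a)) = not 0 = 1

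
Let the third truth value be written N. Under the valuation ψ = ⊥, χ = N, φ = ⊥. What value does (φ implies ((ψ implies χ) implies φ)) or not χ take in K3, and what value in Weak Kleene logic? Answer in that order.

⊤; N

In K3: ψ implies χ = ⊥ implies N = ⊤  [not ⊥ or N]
(ψ implies χ) implies φ = ⊤ implies ⊥ = ⊥
φ implies ((ψ implies χ) implies φ) = ⊥ implies ⊥ = ⊤
not χ = not N = N
(φ implies ((ψ implies χ) implies φ)) or not χ = ⊤ or N = ⊤
In Weak Kleene logic: ψ implies χ = ⊥ implies N = N  [any arg is the third value ⇒ result is the third value]
(ψ implies χ) implies φ = N implies ⊥ = N
φ implies ((ψ implies χ) implies φ) = ⊥ implies N = N
not χ = not N = N
(φ implies ((ψ implies χ) implies φ)) or not χ = N or N = N
They differ because K3 and Weak Kleene logic treat N differently under the binary connectives.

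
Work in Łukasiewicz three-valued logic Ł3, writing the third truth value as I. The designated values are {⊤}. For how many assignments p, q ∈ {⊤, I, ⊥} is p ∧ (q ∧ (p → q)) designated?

Designated under: (p=⊤, q=⊤).

1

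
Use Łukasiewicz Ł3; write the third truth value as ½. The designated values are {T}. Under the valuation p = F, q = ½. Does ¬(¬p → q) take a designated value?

No

¬p = ¬F = T
¬p → q = T → ½ = ½  [min(1, 1−1+½)]
¬(¬p → q) = ¬½ = ½
½ ∉ {T}.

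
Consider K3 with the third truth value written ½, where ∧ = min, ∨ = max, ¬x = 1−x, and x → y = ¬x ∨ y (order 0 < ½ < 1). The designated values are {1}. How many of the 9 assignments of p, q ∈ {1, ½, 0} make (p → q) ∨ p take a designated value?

7

Of the 9 assignments, 7 give a value in {1}.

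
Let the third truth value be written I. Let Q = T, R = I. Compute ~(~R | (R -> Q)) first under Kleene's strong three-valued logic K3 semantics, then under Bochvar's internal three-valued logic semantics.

In Kleene's strong three-valued logic K3: ~R = ~I = I
R -> Q = I -> T = T
~R | (R -> Q) = I | T = T
~(~R | (R -> Q)) = ~T = F
In Bochvar's internal three-valued logic: ~R = ~I = I
R -> Q = I -> T = I
~R | (R -> Q) = I | I = I
~(~R | (R -> Q)) = ~I = I
They differ because Kleene's strong three-valued logic K3 and Bochvar's internal three-valued logic treat I differently under the binary connectives.

F; I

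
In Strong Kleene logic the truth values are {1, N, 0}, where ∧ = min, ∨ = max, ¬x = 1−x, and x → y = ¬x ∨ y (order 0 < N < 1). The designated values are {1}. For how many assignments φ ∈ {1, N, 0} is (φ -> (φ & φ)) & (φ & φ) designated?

φ=1: 1 ✓
φ=N: N ·
φ=0: 0 ·

1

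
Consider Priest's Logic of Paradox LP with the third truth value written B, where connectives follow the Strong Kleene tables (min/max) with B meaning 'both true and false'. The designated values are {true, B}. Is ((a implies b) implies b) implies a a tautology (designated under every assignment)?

Countermodel: a=false, b=true gives false, which is not designated.

No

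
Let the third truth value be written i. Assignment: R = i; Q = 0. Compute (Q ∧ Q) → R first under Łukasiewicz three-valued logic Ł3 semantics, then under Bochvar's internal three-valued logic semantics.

In Łukasiewicz three-valued logic Ł3: Q ∧ Q = 0 ∧ 0 = 0
(Q ∧ Q) → R = 0 → i = 1  [min(1, 1−0+½)]
In Bochvar's internal three-valued logic: Q ∧ Q = 0 ∧ 0 = 0
(Q ∧ Q) → R = 0 → i = i  [any arg is the third value ⇒ result is the third value]
They differ because Łukasiewicz three-valued logic Ł3 and Bochvar's internal three-valued logic treat i differently under the binary connectives.

1; i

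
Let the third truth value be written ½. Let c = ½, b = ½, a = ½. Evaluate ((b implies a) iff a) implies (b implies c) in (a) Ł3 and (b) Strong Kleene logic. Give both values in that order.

1; ½

In Ł3: b implies a = ½ implies ½ = 1  [min(1, 1−½+½)]
(b implies a) iff a = 1 iff ½ = ½
b implies c = ½ implies ½ = 1
((b implies a) iff a) implies (b implies c) = ½ implies 1 = 1
In Strong Kleene logic: b implies a = ½ implies ½ = ½  [not ½ or ½]
(b implies a) iff a = ½ iff ½ = ½
b implies c = ½ implies ½ = ½
((b implies a) iff a) implies (b implies c) = ½ implies ½ = ½
They differ because Ł3 and Strong Kleene logic treat ½ differently under implication.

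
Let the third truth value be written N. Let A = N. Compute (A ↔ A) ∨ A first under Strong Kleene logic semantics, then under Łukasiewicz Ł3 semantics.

N; 1

In Strong Kleene logic: A ↔ A = N ↔ N = N
(A ↔ A) ∨ A = N ∨ N = N
In Łukasiewicz Ł3: A ↔ A = N ↔ N = 1  [1 − |½−½|]
(A ↔ A) ∨ A = 1 ∨ N = 1
They differ because Strong Kleene logic and Łukasiewicz Ł3 treat N differently under implication.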